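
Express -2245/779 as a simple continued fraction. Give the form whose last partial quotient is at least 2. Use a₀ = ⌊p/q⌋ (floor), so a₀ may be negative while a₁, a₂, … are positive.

-2245 = -3*779 + 92
779 = 8*92 + 43
92 = 2*43 + 6
43 = 7*6 + 1
6 = 6*1 + 0  (stop)
So -2245/779 = [-3; 8, 2, 7, 6].

[-3; 8, 2, 7, 6]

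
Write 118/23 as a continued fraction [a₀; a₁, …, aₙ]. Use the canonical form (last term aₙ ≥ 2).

[5; 7, 1, 2]

118 = 5·23 + 3
23 = 7·3 + 2
3 = 1·2 + 1
2 = 2·1 + 0  (stop)
So 118/23 = [5; 7, 1, 2].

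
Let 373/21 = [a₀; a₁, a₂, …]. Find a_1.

373 = 17·21 + 16   →  a_0 = 17
21 = 1·16 + 5   →  a_1 = 1

1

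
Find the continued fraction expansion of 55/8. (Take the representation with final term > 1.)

55 = 6*8 + 7
8 = 1*7 + 1
7 = 7*1 + 0  (stop)
So 55/8 = [6; 1, 7].

[6; 1, 7]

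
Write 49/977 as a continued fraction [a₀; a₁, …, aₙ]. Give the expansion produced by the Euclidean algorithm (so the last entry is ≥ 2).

49 = 0*977 + 49
977 = 19*49 + 46
49 = 1*46 + 3
46 = 15*3 + 1
3 = 3*1 + 0  (stop)
So 49/977 = [0; 19, 1, 15, 3].

[0; 19, 1, 15, 3]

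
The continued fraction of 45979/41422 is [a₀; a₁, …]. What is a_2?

45979 = 1·41422 + 4557   →  a_0 = 1
41422 = 9·4557 + 409   →  a_1 = 9
4557 = 11·409 + 58   →  a_2 = 11

11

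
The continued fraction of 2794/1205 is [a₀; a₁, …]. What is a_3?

2794 = 2·1205 + 384   →  a_0 = 2
1205 = 3·384 + 53   →  a_1 = 3
384 = 7·53 + 13   →  a_2 = 7
53 = 4·13 + 1   →  a_3 = 4

4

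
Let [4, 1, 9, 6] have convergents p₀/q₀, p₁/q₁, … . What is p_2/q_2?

Using pₖ = aₖpₖ₋₁ + pₖ₋₂, qₖ = aₖqₖ₋₁ + qₖ₋₂ (with p₋₁=1, p₋₂=0, q₋₁=0, q₋₂=1):
  k=0: a=4, p=4, q=1
  k=1: a=1, p=5, q=1
  k=2: a=9, p=49, q=10

49/10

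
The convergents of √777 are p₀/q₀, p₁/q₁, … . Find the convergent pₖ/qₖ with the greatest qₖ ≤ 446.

√777 = [27; 1, 6, 1, 54, …] (period length 4).
Convergents:
  p_0/q_0 = 27/1
  p_1/q_1 = 28/1
  p_2/q_2 = 195/7
  p_3/q_3 = 223/8
  p_4/q_4 = 12237/439
  p_5/q_5 = 12460/447
q_4 = 439 ≤ 446 < 447 = q_5, so the answer is 12237/439.

12237/439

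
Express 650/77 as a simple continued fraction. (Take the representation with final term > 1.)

650 = 8×77 + 34
77 = 2×34 + 9
34 = 3×9 + 7
9 = 1×7 + 2
7 = 3×2 + 1
2 = 2×1 + 0  (stop)
So 650/77 = [8; 2, 3, 1, 3, 2].

[8; 2, 3, 1, 3, 2]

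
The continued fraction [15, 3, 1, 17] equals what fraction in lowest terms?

1083/71

Using pₖ = aₖpₖ₋₁ + pₖ₋₂ and qₖ = aₖqₖ₋₁ + qₖ₋₂:
  k=0: a=15, p=15, q=1
  k=1: a=3, p=46, q=3
  k=2: a=1, p=61, q=4
  k=3: a=17, p=1083, q=71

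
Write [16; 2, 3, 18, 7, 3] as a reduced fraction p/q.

Fold from the inside: start with 3/1.
  7 + 1/3 = 22/3
  18 + 3/22 = 399/22
  3 + 22/399 = 1219/399
  2 + 399/1219 = 2837/1219
  16 + 1219/2837 = 46611/2837

46611/2837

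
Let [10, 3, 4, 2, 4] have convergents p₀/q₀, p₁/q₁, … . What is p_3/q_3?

299/29

Using pₖ = aₖpₖ₋₁ + pₖ₋₂, qₖ = aₖqₖ₋₁ + qₖ₋₂ (with p₋₁=1, p₋₂=0, q₋₁=0, q₋₂=1):
  k=0: a=10, p=10, q=1
  k=1: a=3, p=31, q=3
  k=2: a=4, p=134, q=13
  k=3: a=2, p=299, q=29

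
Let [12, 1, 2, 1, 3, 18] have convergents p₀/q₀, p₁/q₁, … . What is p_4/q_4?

Using pₖ = aₖpₖ₋₁ + pₖ₋₂, qₖ = aₖqₖ₋₁ + qₖ₋₂ (with p₋₁=1, p₋₂=0, q₋₁=0, q₋₂=1):
  k=0: a=12, p=12, q=1
  k=1: a=1, p=13, q=1
  k=2: a=2, p=38, q=3
  k=3: a=1, p=51, q=4
  k=4: a=3, p=191, q=15

191/15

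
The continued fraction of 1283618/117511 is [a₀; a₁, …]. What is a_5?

2

1283618 = 10·117511 + 108508   →  a_0 = 10
117511 = 1·108508 + 9003   →  a_1 = 1
108508 = 12·9003 + 472   →  a_2 = 12
9003 = 19·472 + 35   →  a_3 = 19
472 = 13·35 + 17   →  a_4 = 13
35 = 2·17 + 1   →  a_5 = 2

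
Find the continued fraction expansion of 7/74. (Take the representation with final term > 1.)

7 = 0*74 + 7
74 = 10*7 + 4
7 = 1*4 + 3
4 = 1*3 + 1
3 = 3*1 + 0  (stop)
So 7/74 = [0; 10, 1, 1, 3].

[0; 10, 1, 1, 3]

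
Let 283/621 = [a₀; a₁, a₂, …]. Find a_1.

283 = 0·621 + 283   →  a_0 = 0
621 = 2·283 + 55   →  a_1 = 2

2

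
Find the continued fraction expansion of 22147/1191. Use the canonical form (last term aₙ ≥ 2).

[18; 1, 1, 2, 8, 9, 3]

22147 = 18*1191 + 709
1191 = 1*709 + 482
709 = 1*482 + 227
482 = 2*227 + 28
227 = 8*28 + 3
28 = 9*3 + 1
3 = 3*1 + 0  (stop)
So 22147/1191 = [18; 1, 1, 2, 8, 9, 3].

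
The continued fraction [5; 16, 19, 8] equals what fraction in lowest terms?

Fold from the inside: start with 8/1.
  19 + 1/8 = 153/8
  16 + 8/153 = 2456/153
  5 + 153/2456 = 12433/2456

12433/2456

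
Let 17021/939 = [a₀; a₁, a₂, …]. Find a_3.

17021 = 18·939 + 119   →  a_0 = 18
939 = 7·119 + 106   →  a_1 = 7
119 = 1·106 + 13   →  a_2 = 1
106 = 8·13 + 2   →  a_3 = 8

8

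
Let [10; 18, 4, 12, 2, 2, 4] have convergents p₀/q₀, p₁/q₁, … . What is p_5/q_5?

46413/4616

Using pₖ = aₖpₖ₋₁ + pₖ₋₂, qₖ = aₖqₖ₋₁ + qₖ₋₂ (with p₋₁=1, p₋₂=0, q₋₁=0, q₋₂=1):
  k=0: a=10, p=10, q=1
  k=1: a=18, p=181, q=18
  k=2: a=4, p=734, q=73
  k=3: a=12, p=8989, q=894
  k=4: a=2, p=18712, q=1861
  k=5: a=2, p=46413, q=4616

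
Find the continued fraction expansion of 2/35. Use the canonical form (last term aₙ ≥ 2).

[0; 17, 2]

2 = 0*35 + 2
35 = 17*2 + 1
2 = 2*1 + 0  (stop)
So 2/35 = [0; 17, 2].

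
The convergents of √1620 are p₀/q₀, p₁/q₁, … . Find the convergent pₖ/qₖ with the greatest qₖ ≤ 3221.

51841/1288

√1620 = [40; 4, 80, …] (period length 2).
Convergents:
  p_0/q_0 = 40/1
  p_1/q_1 = 161/4
  p_2/q_2 = 12920/321
  p_3/q_3 = 51841/1288
  p_4/q_4 = 4160200/103361
q_3 = 1288 ≤ 3221 < 103361 = q_4, so the answer is 51841/1288.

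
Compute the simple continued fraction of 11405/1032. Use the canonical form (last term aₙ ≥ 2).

11405 = 11*1032 + 53
1032 = 19*53 + 25
53 = 2*25 + 3
25 = 8*3 + 1
3 = 3*1 + 0  (stop)
So 11405/1032 = [11; 19, 2, 8, 3].

[11; 19, 2, 8, 3]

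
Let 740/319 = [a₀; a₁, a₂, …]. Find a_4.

5

740 = 2·319 + 102   →  a_0 = 2
319 = 3·102 + 13   →  a_1 = 3
102 = 7·13 + 11   →  a_2 = 7
13 = 1·11 + 2   →  a_3 = 1
11 = 5·2 + 1   →  a_4 = 5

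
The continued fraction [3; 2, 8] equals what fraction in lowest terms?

Fold from the inside: start with 8/1.
  2 + 1/8 = 17/8
  3 + 8/17 = 59/17

59/17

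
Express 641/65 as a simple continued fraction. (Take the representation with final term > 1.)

641 = 9*65 + 56
65 = 1*56 + 9
56 = 6*9 + 2
9 = 4*2 + 1
2 = 2*1 + 0  (stop)
So 641/65 = [9; 1, 6, 4, 2].

[9; 1, 6, 4, 2]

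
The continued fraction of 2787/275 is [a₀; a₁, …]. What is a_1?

2787 = 10·275 + 37   →  a_0 = 10
275 = 7·37 + 16   →  a_1 = 7

7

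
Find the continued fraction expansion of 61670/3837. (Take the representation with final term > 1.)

61670 = 16*3837 + 278
3837 = 13*278 + 223
278 = 1*223 + 55
223 = 4*55 + 3
55 = 18*3 + 1
3 = 3*1 + 0  (stop)
So 61670/3837 = [16; 13, 1, 4, 18, 3].

[16; 13, 1, 4, 18, 3]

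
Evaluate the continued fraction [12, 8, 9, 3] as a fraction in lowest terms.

2752/227

Fold from the inside: start with 3/1.
  9 + 1/3 = 28/3
  8 + 3/28 = 227/28
  12 + 28/227 = 2752/227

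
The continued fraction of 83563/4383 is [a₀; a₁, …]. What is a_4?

83563 = 19·4383 + 286   →  a_0 = 19
4383 = 15·286 + 93   →  a_1 = 15
286 = 3·93 + 7   →  a_2 = 3
93 = 13·7 + 2   →  a_3 = 13
7 = 3·2 + 1   →  a_4 = 3

3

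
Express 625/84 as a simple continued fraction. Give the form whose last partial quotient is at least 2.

[7; 2, 3, 1, 2, 3]

625 = 7·84 + 37
84 = 2·37 + 10
37 = 3·10 + 7
10 = 1·7 + 3
7 = 2·3 + 1
3 = 3·1 + 0  (stop)
So 625/84 = [7; 2, 3, 1, 2, 3].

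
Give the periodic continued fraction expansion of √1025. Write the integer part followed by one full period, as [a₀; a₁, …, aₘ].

[32; 64]

a₀ = ⌊√1025⌋ = 32.
With m₀=0, d₀=1 and mₖ₊₁ = dₖaₖ − mₖ, dₖ₊₁ = (n − mₖ₊₁²)/dₖ, aₖ₊₁ = ⌊(a₀+mₖ₊₁)/dₖ₊₁⌋:
  k=1: m=32, d=1, a=64
d=1 and a=2a₀=64 at k=1, so the next step gives (m, d) = (32, 1) again — its k=1 value — and the period has length 1.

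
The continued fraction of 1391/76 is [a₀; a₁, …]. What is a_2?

3

1391 = 18·76 + 23   →  a_0 = 18
76 = 3·23 + 7   →  a_1 = 3
23 = 3·7 + 2   →  a_2 = 3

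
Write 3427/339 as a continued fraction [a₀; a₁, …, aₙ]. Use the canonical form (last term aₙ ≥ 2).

3427 = 10*339 + 37
339 = 9*37 + 6
37 = 6*6 + 1
6 = 6*1 + 0  (stop)
So 3427/339 = [10; 9, 6, 6].

[10; 9, 6, 6]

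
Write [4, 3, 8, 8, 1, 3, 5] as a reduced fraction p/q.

Fold from the inside: start with 5/1.
  3 + 1/5 = 16/5
  1 + 5/16 = 21/16
  8 + 16/21 = 184/21
  8 + 21/184 = 1493/184
  3 + 184/1493 = 4663/1493
  4 + 1493/4663 = 20145/4663

20145/4663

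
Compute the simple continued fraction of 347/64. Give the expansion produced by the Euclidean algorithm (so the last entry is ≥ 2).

347 = 5·64 + 27
64 = 2·27 + 10
27 = 2·10 + 7
10 = 1·7 + 3
7 = 2·3 + 1
3 = 3·1 + 0  (stop)
So 347/64 = [5; 2, 2, 1, 2, 3].

[5; 2, 2, 1, 2, 3]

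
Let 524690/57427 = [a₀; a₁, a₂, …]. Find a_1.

524690 = 9·57427 + 7847   →  a_0 = 9
57427 = 7·7847 + 2498   →  a_1 = 7

7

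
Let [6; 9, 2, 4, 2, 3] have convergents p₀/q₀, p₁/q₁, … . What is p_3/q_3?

Using pₖ = aₖpₖ₋₁ + pₖ₋₂, qₖ = aₖqₖ₋₁ + qₖ₋₂ (with p₋₁=1, p₋₂=0, q₋₁=0, q₋₂=1):
  k=0: a=6, p=6, q=1
  k=1: a=9, p=55, q=9
  k=2: a=2, p=116, q=19
  k=3: a=4, p=519, q=85

519/85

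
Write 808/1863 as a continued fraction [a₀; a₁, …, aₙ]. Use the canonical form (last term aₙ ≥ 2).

808 = 0*1863 + 808
1863 = 2*808 + 247
808 = 3*247 + 67
247 = 3*67 + 46
67 = 1*46 + 21
46 = 2*21 + 4
21 = 5*4 + 1
4 = 4*1 + 0  (stop)
So 808/1863 = [0; 2, 3, 3, 1, 2, 5, 4].

[0; 2, 3, 3, 1, 2, 5, 4]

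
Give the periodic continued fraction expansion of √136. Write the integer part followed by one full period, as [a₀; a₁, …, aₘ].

[11; 1, 1, 1, 22]

a₀ = ⌊√136⌋ = 11.
With m₀=0, d₀=1 and mₖ₊₁ = dₖaₖ − mₖ, dₖ₊₁ = (n − mₖ₊₁²)/dₖ, aₖ₊₁ = ⌊(a₀+mₖ₊₁)/dₖ₊₁⌋:
  k=1: m=11, d=15, a=1
  k=2: m=4, d=8, a=1
  k=3: m=4, d=15, a=1
  k=4: m=11, d=1, a=22
d=1 and a=2a₀=22 at k=4, so the next step gives (m, d) = (11, 15) again — its k=1 value — and the period has length 4.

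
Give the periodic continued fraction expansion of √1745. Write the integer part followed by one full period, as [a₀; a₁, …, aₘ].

[41; 1, 3, 2, 2, 3, 1, 82]

a₀ = ⌊√1745⌋ = 41.
With m₀=0, d₀=1 and mₖ₊₁ = dₖaₖ − mₖ, dₖ₊₁ = (n − mₖ₊₁²)/dₖ, aₖ₊₁ = ⌊(a₀+mₖ₊₁)/dₖ₊₁⌋:
  k=1: m=41, d=64, a=1
  k=2: m=23, d=19, a=3
  k=3: m=34, d=31, a=2
  k=4: m=28, d=31, a=2
  k=5: m=34, d=19, a=3
  k=6: m=23, d=64, a=1
  k=7: m=41, d=1, a=82
d=1 and a=2a₀=82 at k=7, so the next step gives (m, d) = (41, 64) again — its k=1 value — and the period has length 7.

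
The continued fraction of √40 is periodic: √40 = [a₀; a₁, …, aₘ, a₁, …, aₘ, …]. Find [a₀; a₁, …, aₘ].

a₀ = ⌊√40⌋ = 6.

[6; 3, 12]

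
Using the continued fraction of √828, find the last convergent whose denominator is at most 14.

259/9

√828 = [28; 1, 3, 2, 3, 1, 56, …] (period length 6).
Convergents:
  p_0/q_0 = 28/1
  p_1/q_1 = 29/1
  p_2/q_2 = 115/4
  p_3/q_3 = 259/9
  p_4/q_4 = 892/31
q_3 = 9 ≤ 14 < 31 = q_4, so the answer is 259/9.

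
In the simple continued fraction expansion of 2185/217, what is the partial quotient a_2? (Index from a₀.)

2

2185 = 10·217 + 15   →  a_0 = 10
217 = 14·15 + 7   →  a_1 = 14
15 = 2·7 + 1   →  a_2 = 2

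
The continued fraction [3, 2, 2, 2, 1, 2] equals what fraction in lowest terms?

Fold from the inside: start with 2/1.
  1 + 1/2 = 3/2
  2 + 2/3 = 8/3
  2 + 3/8 = 19/8
  2 + 8/19 = 46/19
  3 + 19/46 = 157/46

157/46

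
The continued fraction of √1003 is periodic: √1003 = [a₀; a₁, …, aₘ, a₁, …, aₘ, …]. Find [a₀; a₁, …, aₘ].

a₀ = ⌊√1003⌋ = 31.
With m₀=0, d₀=1 and mₖ₊₁ = dₖaₖ − mₖ, dₖ₊₁ = (n − mₖ₊₁²)/dₖ, aₖ₊₁ = ⌊(a₀+mₖ₊₁)/dₖ₊₁⌋:
  k=1: m=31, d=42, a=1
  k=2: m=11, d=21, a=2
  k=3: m=31, d=2, a=31
  k=4: m=31, d=21, a=2
  k=5: m=11, d=42, a=1
  k=6: m=31, d=1, a=62
d=1 and a=2a₀=62 at k=6, so the next step gives (m, d) = (31, 42) again — its k=1 value — and the period has length 6.

[31; 1, 2, 31, 2, 1, 62]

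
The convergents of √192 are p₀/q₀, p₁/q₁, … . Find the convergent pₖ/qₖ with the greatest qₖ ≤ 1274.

16115/1163

√192 = [13; 1, 5, 1, 26, …] (period length 4).
Convergents:
  p_0/q_0 = 13/1
  p_1/q_1 = 14/1
  p_2/q_2 = 83/6
  p_3/q_3 = 97/7
  p_4/q_4 = 2605/188
  p_5/q_5 = 2702/195
  p_6/q_6 = 16115/1163
  p_7/q_7 = 18817/1358
q_6 = 1163 ≤ 1274 < 1358 = q_7, so the answer is 16115/1163.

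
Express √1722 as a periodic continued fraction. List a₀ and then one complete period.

a₀ = ⌊√1722⌋ = 41.
With m₀=0, d₀=1 and mₖ₊₁ = dₖaₖ − mₖ, dₖ₊₁ = (n − mₖ₊₁²)/dₖ, aₖ₊₁ = ⌊(a₀+mₖ₊₁)/dₖ₊₁⌋:
  k=1: m=41, d=41, a=2
  k=2: m=41, d=1, a=82
d=1 and a=2a₀=82 at k=2, so the next step gives (m, d) = (41, 41) again — its k=1 value — and the period has length 2.

[41; 2, 82]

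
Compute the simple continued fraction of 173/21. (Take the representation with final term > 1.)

173 = 8×21 + 5
21 = 4×5 + 1
5 = 5×1 + 0  (stop)
So 173/21 = [8; 4, 5].

[8; 4, 5]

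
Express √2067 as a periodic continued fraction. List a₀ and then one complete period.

a₀ = ⌊√2067⌋ = 45.

[45; 2, 6, 2, 90]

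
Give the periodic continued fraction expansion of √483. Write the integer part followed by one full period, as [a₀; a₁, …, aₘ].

a₀ = ⌊√483⌋ = 21.

[21; 1, 42]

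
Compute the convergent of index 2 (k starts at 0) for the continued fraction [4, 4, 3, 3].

Using pₖ = aₖpₖ₋₁ + pₖ₋₂, qₖ = aₖqₖ₋₁ + qₖ₋₂ (with p₋₁=1, p₋₂=0, q₋₁=0, q₋₂=1):
  k=0: a=4, p=4, q=1
  k=1: a=4, p=17, q=4
  k=2: a=3, p=55, q=13

55/13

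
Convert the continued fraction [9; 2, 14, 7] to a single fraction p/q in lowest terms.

1944/205

Fold from the inside: start with 7/1.
  14 + 1/7 = 99/7
  2 + 7/99 = 205/99
  9 + 99/205 = 1944/205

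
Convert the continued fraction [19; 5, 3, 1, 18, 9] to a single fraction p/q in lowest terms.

68452/3567

Using pₖ = aₖpₖ₋₁ + pₖ₋₂ and qₖ = aₖqₖ₋₁ + qₖ₋₂:
  k=0: a=19, p=19, q=1
  k=1: a=5, p=96, q=5
  k=2: a=3, p=307, q=16
  k=3: a=1, p=403, q=21
  k=4: a=18, p=7561, q=394
  k=5: a=9, p=68452, q=3567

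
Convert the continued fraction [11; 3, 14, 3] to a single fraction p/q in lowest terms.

Fold from the inside: start with 3/1.
  14 + 1/3 = 43/3
  3 + 3/43 = 132/43
  11 + 43/132 = 1495/132

1495/132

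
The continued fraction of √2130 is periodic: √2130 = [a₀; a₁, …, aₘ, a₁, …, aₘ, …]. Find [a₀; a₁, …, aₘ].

a₀ = ⌊√2130⌋ = 46.
With m₀=0, d₀=1 and mₖ₊₁ = dₖaₖ − mₖ, dₖ₊₁ = (n − mₖ₊₁²)/dₖ, aₖ₊₁ = ⌊(a₀+mₖ₊₁)/dₖ₊₁⌋:
  k=1: m=46, d=14, a=6
  k=2: m=38, d=49, a=1
  k=3: m=11, d=41, a=1
  k=4: m=30, d=30, a=2
  k=5: m=30, d=41, a=1
  k=6: m=11, d=49, a=1
  k=7: m=38, d=14, a=6
  k=8: m=46, d=1, a=92
d=1 and a=2a₀=92 at k=8, so the next step gives (m, d) = (46, 14) again — its k=1 value — and the period has length 8.

[46; 6, 1, 1, 2, 1, 1, 6, 92]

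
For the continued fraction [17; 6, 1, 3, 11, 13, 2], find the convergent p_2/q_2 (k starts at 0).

120/7

Using pₖ = aₖpₖ₋₁ + pₖ₋₂, qₖ = aₖqₖ₋₁ + qₖ₋₂ (with p₋₁=1, p₋₂=0, q₋₁=0, q₋₂=1):
  k=0: a=17, p=17, q=1
  k=1: a=6, p=103, q=6
  k=2: a=1, p=120, q=7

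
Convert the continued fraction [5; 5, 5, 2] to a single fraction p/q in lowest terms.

Using pₖ = aₖpₖ₋₁ + pₖ₋₂ and qₖ = aₖqₖ₋₁ + qₖ₋₂:
  k=0: a=5, p=5, q=1
  k=1: a=5, p=26, q=5
  k=2: a=5, p=135, q=26
  k=3: a=2, p=296, q=57

296/57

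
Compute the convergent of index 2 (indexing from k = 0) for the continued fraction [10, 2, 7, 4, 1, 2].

157/15

Using pₖ = aₖpₖ₋₁ + pₖ₋₂, qₖ = aₖqₖ₋₁ + qₖ₋₂ (with p₋₁=1, p₋₂=0, q₋₁=0, q₋₂=1):
  k=0: a=10, p=10, q=1
  k=1: a=2, p=21, q=2
  k=2: a=7, p=157, q=15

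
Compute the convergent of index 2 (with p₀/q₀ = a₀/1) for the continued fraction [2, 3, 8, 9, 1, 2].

58/25

Using pₖ = aₖpₖ₋₁ + pₖ₋₂, qₖ = aₖqₖ₋₁ + qₖ₋₂ (with p₋₁=1, p₋₂=0, q₋₁=0, q₋₂=1):
  k=0: a=2, p=2, q=1
  k=1: a=3, p=7, q=3
  k=2: a=8, p=58, q=25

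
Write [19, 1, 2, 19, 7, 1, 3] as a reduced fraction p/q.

35607/1810

Fold from the inside: start with 3/1.
  1 + 1/3 = 4/3
  7 + 3/4 = 31/4
  19 + 4/31 = 593/31
  2 + 31/593 = 1217/593
  1 + 593/1217 = 1810/1217
  19 + 1217/1810 = 35607/1810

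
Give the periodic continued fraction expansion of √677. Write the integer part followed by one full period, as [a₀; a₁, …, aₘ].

[26; 52]

a₀ = ⌊√677⌋ = 26.
With m₀=0, d₀=1 and mₖ₊₁ = dₖaₖ − mₖ, dₖ₊₁ = (n − mₖ₊₁²)/dₖ, aₖ₊₁ = ⌊(a₀+mₖ₊₁)/dₖ₊₁⌋:
  k=1: m=26, d=1, a=52
d=1 and a=2a₀=52 at k=1, so the next step gives (m, d) = (26, 1) again — its k=1 value — and the period has length 1.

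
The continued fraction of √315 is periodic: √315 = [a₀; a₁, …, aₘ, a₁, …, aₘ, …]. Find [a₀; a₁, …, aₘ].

[17; 1, 2, 1, 34]

a₀ = ⌊√315⌋ = 17.
With m₀=0, d₀=1 and mₖ₊₁ = dₖaₖ − mₖ, dₖ₊₁ = (n − mₖ₊₁²)/dₖ, aₖ₊₁ = ⌊(a₀+mₖ₊₁)/dₖ₊₁⌋:
  k=1: m=17, d=26, a=1
  k=2: m=9, d=9, a=2
  k=3: m=9, d=26, a=1
  k=4: m=17, d=1, a=34
d=1 and a=2a₀=34 at k=4, so the next step gives (m, d) = (17, 26) again — its k=1 value — and the period has length 4.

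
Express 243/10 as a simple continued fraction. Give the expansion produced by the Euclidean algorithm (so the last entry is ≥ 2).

[24; 3, 3]

243 = 24×10 + 3
10 = 3×3 + 1
3 = 3×1 + 0  (stop)
So 243/10 = [24; 3, 3].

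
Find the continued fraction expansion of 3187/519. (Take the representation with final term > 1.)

3187 = 6*519 + 73
519 = 7*73 + 8
73 = 9*8 + 1
8 = 8*1 + 0  (stop)
So 3187/519 = [6; 7, 9, 8].

[6; 7, 9, 8]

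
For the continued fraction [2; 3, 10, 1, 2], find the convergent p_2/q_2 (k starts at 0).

Using pₖ = aₖpₖ₋₁ + pₖ₋₂, qₖ = aₖqₖ₋₁ + qₖ₋₂ (with p₋₁=1, p₋₂=0, q₋₁=0, q₋₂=1):
  k=0: a=2, p=2, q=1
  k=1: a=3, p=7, q=3
  k=2: a=10, p=72, q=31

72/31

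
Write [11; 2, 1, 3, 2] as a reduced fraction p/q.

Fold from the inside: start with 2/1.
  3 + 1/2 = 7/2
  1 + 2/7 = 9/7
  2 + 7/9 = 25/9
  11 + 9/25 = 284/25

284/25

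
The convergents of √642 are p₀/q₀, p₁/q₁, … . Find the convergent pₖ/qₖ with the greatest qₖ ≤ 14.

76/3

√642 = [25; 2, 1, 24, 1, 2, 50, …] (period length 6).
Convergents:
  p_0/q_0 = 25/1
  p_1/q_1 = 51/2
  p_2/q_2 = 76/3
  p_3/q_3 = 1875/74
q_2 = 3 ≤ 14 < 74 = q_3, so the answer is 76/3.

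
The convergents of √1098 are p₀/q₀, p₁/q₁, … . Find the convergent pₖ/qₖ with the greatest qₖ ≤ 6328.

118097/3564

√1098 = [33; 7, 2, 1, 6, 1, 2, 7, 66, …] (period length 8).
Convergents:
  p_0/q_0 = 33/1
  p_1/q_1 = 232/7
  p_2/q_2 = 497/15
  p_3/q_3 = 729/22
  p_4/q_4 = 4871/147
  p_5/q_5 = 5600/169
  p_6/q_6 = 16071/485
  p_7/q_7 = 118097/3564
  p_8/q_8 = 7810473/235709
q_7 = 3564 ≤ 6328 < 235709 = q_8, so the answer is 118097/3564.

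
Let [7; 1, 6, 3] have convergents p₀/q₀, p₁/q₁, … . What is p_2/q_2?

55/7

Using pₖ = aₖpₖ₋₁ + pₖ₋₂, qₖ = aₖqₖ₋₁ + qₖ₋₂ (with p₋₁=1, p₋₂=0, q₋₁=0, q₋₂=1):
  k=0: a=7, p=7, q=1
  k=1: a=1, p=8, q=1
  k=2: a=6, p=55, q=7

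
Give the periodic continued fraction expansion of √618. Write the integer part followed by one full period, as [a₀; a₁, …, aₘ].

[24; 1, 6, 8, 6, 1, 48]

a₀ = ⌊√618⌋ = 24.
With m₀=0, d₀=1 and mₖ₊₁ = dₖaₖ − mₖ, dₖ₊₁ = (n − mₖ₊₁²)/dₖ, aₖ₊₁ = ⌊(a₀+mₖ₊₁)/dₖ₊₁⌋:
  k=1: m=24, d=42, a=1
  k=2: m=18, d=7, a=6
  k=3: m=24, d=6, a=8
  k=4: m=24, d=7, a=6
  k=5: m=18, d=42, a=1
  k=6: m=24, d=1, a=48
d=1 and a=2a₀=48 at k=6, so the next step gives (m, d) = (24, 42) again — its k=1 value — and the period has length 6.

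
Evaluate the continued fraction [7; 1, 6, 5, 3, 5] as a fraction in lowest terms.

Using pₖ = aₖpₖ₋₁ + pₖ₋₂ and qₖ = aₖqₖ₋₁ + qₖ₋₂:
  k=0: a=7, p=7, q=1
  k=1: a=1, p=8, q=1
  k=2: a=6, p=55, q=7
  k=3: a=5, p=283, q=36
  k=4: a=3, p=904, q=115
  k=5: a=5, p=4803, q=611

4803/611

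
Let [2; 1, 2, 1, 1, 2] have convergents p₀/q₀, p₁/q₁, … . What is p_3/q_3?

11/4

Using pₖ = aₖpₖ₋₁ + pₖ₋₂, qₖ = aₖqₖ₋₁ + qₖ₋₂ (with p₋₁=1, p₋₂=0, q₋₁=0, q₋₂=1):
  k=0: a=2, p=2, q=1
  k=1: a=1, p=3, q=1
  k=2: a=2, p=8, q=3
  k=3: a=1, p=11, q=4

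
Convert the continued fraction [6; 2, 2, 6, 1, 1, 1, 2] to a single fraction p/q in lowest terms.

Fold from the inside: start with 2/1.
  1 + 1/2 = 3/2
  1 + 2/3 = 5/3
  1 + 3/5 = 8/5
  6 + 5/8 = 53/8
  2 + 8/53 = 114/53
  2 + 53/114 = 281/114
  6 + 114/281 = 1800/281

1800/281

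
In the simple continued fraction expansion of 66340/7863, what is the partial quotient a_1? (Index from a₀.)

2

66340 = 8·7863 + 3436   →  a_0 = 8
7863 = 2·3436 + 991   →  a_1 = 2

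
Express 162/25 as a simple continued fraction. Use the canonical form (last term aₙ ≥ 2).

[6; 2, 12]

162 = 6×25 + 12
25 = 2×12 + 1
12 = 12×1 + 0  (stop)
So 162/25 = [6; 2, 12].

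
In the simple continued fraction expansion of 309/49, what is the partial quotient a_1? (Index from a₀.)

3

309 = 6·49 + 15   →  a_0 = 6
49 = 3·15 + 4   →  a_1 = 3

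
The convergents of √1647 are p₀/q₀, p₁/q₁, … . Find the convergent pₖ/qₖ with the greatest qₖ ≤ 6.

√1647 = [40; 1, 1, 2, 1, 1, 80, …] (period length 6).
Convergents:
  p_0/q_0 = 40/1
  p_1/q_1 = 41/1
  p_2/q_2 = 81/2
  p_3/q_3 = 203/5
  p_4/q_4 = 284/7
q_3 = 5 ≤ 6 < 7 = q_4, so the answer is 203/5.

203/5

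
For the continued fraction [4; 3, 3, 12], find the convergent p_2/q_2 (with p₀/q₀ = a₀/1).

43/10

Using pₖ = aₖpₖ₋₁ + pₖ₋₂, qₖ = aₖqₖ₋₁ + qₖ₋₂ (with p₋₁=1, p₋₂=0, q₋₁=0, q₋₂=1):
  k=0: a=4, p=4, q=1
  k=1: a=3, p=13, q=3
  k=2: a=3, p=43, q=10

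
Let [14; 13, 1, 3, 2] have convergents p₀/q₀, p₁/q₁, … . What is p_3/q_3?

Using pₖ = aₖpₖ₋₁ + pₖ₋₂, qₖ = aₖqₖ₋₁ + qₖ₋₂ (with p₋₁=1, p₋₂=0, q₋₁=0, q₋₂=1):
  k=0: a=14, p=14, q=1
  k=1: a=13, p=183, q=13
  k=2: a=1, p=197, q=14
  k=3: a=3, p=774, q=55

774/55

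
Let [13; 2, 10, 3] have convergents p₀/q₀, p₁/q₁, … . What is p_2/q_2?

Using pₖ = aₖpₖ₋₁ + pₖ₋₂, qₖ = aₖqₖ₋₁ + qₖ₋₂ (with p₋₁=1, p₋₂=0, q₋₁=0, q₋₂=1):
  k=0: a=13, p=13, q=1
  k=1: a=2, p=27, q=2
  k=2: a=10, p=283, q=21

283/21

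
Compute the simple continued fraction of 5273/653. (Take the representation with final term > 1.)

5273 = 8*653 + 49
653 = 13*49 + 16
49 = 3*16 + 1
16 = 16*1 + 0  (stop)
So 5273/653 = [8; 13, 3, 16].

[8; 13, 3, 16]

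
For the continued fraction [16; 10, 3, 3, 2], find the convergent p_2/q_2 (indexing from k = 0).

499/31

Using pₖ = aₖpₖ₋₁ + pₖ₋₂, qₖ = aₖqₖ₋₁ + qₖ₋₂ (with p₋₁=1, p₋₂=0, q₋₁=0, q₋₂=1):
  k=0: a=16, p=16, q=1
  k=1: a=10, p=161, q=10
  k=2: a=3, p=499, q=31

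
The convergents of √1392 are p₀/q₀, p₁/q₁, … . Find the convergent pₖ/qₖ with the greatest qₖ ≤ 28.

485/13

√1392 = [37; 3, 4, 3, 74, …] (period length 4).
Convergents:
  p_0/q_0 = 37/1
  p_1/q_1 = 112/3
  p_2/q_2 = 485/13
  p_3/q_3 = 1567/42
q_2 = 13 ≤ 28 < 42 = q_3, so the answer is 485/13.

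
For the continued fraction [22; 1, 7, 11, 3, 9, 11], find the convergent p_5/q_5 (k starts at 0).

58655/2564

Using pₖ = aₖpₖ₋₁ + pₖ₋₂, qₖ = aₖqₖ₋₁ + qₖ₋₂ (with p₋₁=1, p₋₂=0, q₋₁=0, q₋₂=1):
  k=0: a=22, p=22, q=1
  k=1: a=1, p=23, q=1
  k=2: a=7, p=183, q=8
  k=3: a=11, p=2036, q=89
  k=4: a=3, p=6291, q=275
  k=5: a=9, p=58655, q=2564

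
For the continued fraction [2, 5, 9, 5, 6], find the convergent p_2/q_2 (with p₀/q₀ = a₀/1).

101/46

Using pₖ = aₖpₖ₋₁ + pₖ₋₂, qₖ = aₖqₖ₋₁ + qₖ₋₂ (with p₋₁=1, p₋₂=0, q₋₁=0, q₋₂=1):
  k=0: a=2, p=2, q=1
  k=1: a=5, p=11, q=5
  k=2: a=9, p=101, q=46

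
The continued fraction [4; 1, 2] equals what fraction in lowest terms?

Using pₖ = aₖpₖ₋₁ + pₖ₋₂ and qₖ = aₖqₖ₋₁ + qₖ₋₂:
  k=0: a=4, p=4, q=1
  k=1: a=1, p=5, q=1
  k=2: a=2, p=14, q=3

14/3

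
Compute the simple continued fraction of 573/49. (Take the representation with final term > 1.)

573 = 11*49 + 34
49 = 1*34 + 15
34 = 2*15 + 4
15 = 3*4 + 3
4 = 1*3 + 1
3 = 3*1 + 0  (stop)
So 573/49 = [11; 1, 2, 3, 1, 3].

[11; 1, 2, 3, 1, 3]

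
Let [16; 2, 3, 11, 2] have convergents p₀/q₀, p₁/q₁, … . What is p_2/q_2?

Using pₖ = aₖpₖ₋₁ + pₖ₋₂, qₖ = aₖqₖ₋₁ + qₖ₋₂ (with p₋₁=1, p₋₂=0, q₋₁=0, q₋₂=1):
  k=0: a=16, p=16, q=1
  k=1: a=2, p=33, q=2
  k=2: a=3, p=115, q=7

115/7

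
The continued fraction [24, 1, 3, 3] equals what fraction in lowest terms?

322/13

Fold from the inside: start with 3/1.
  3 + 1/3 = 10/3
  1 + 3/10 = 13/10
  24 + 10/13 = 322/13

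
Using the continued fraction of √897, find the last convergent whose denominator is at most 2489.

√897 = [29; 1, 18, 1, 58, …] (period length 4).
Convergents:
  p_0/q_0 = 29/1
  p_1/q_1 = 30/1
  p_2/q_2 = 569/19
  p_3/q_3 = 599/20
  p_4/q_4 = 35311/1179
  p_5/q_5 = 35910/1199
  p_6/q_6 = 681691/22761
q_5 = 1199 ≤ 2489 < 22761 = q_6, so the answer is 35910/1199.

35910/1199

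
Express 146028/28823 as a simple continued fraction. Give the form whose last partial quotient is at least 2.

146028 = 5×28823 + 1913
28823 = 15×1913 + 128
1913 = 14×128 + 121
128 = 1×121 + 7
121 = 17×7 + 2
7 = 3×2 + 1
2 = 2×1 + 0  (stop)
So 146028/28823 = [5; 15, 14, 1, 17, 3, 2].

[5; 15, 14, 1, 17, 3, 2]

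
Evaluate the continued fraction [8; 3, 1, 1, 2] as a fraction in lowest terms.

Using pₖ = aₖpₖ₋₁ + pₖ₋₂ and qₖ = aₖqₖ₋₁ + qₖ₋₂:
  k=0: a=8, p=8, q=1
  k=1: a=3, p=25, q=3
  k=2: a=1, p=33, q=4
  k=3: a=1, p=58, q=7
  k=4: a=2, p=149, q=18

149/18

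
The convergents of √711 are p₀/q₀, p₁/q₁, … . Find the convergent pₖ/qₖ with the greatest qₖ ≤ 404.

8506/319

√711 = [26; 1, 1, 1, 52, …] (period length 4).
Convergents:
  p_0/q_0 = 26/1
  p_1/q_1 = 27/1
  p_2/q_2 = 53/2
  p_3/q_3 = 80/3
  p_4/q_4 = 4213/158
  p_5/q_5 = 4293/161
  p_6/q_6 = 8506/319
  p_7/q_7 = 12799/480
q_6 = 319 ≤ 404 < 480 = q_7, so the answer is 8506/319.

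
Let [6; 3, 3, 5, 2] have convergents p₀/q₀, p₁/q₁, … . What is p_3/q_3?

Using pₖ = aₖpₖ₋₁ + pₖ₋₂, qₖ = aₖqₖ₋₁ + qₖ₋₂ (with p₋₁=1, p₋₂=0, q₋₁=0, q₋₂=1):
  k=0: a=6, p=6, q=1
  k=1: a=3, p=19, q=3
  k=2: a=3, p=63, q=10
  k=3: a=5, p=334, q=53

334/53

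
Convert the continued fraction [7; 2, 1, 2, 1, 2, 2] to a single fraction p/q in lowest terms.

523/71

Using pₖ = aₖpₖ₋₁ + pₖ₋₂ and qₖ = aₖqₖ₋₁ + qₖ₋₂:
  k=0: a=7, p=7, q=1
  k=1: a=2, p=15, q=2
  k=2: a=1, p=22, q=3
  k=3: a=2, p=59, q=8
  k=4: a=1, p=81, q=11
  k=5: a=2, p=221, q=30
  k=6: a=2, p=523, q=71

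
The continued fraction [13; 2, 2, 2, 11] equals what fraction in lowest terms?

1838/137

Using pₖ = aₖpₖ₋₁ + pₖ₋₂ and qₖ = aₖqₖ₋₁ + qₖ₋₂:
  k=0: a=13, p=13, q=1
  k=1: a=2, p=27, q=2
  k=2: a=2, p=67, q=5
  k=3: a=2, p=161, q=12
  k=4: a=11, p=1838, q=137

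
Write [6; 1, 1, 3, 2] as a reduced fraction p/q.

105/16

Fold from the inside: start with 2/1.
  3 + 1/2 = 7/2
  1 + 2/7 = 9/7
  1 + 7/9 = 16/9
  6 + 9/16 = 105/16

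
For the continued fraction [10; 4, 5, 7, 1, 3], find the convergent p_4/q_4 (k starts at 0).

Using pₖ = aₖpₖ₋₁ + pₖ₋₂, qₖ = aₖqₖ₋₁ + qₖ₋₂ (with p₋₁=1, p₋₂=0, q₋₁=0, q₋₂=1):
  k=0: a=10, p=10, q=1
  k=1: a=4, p=41, q=4
  k=2: a=5, p=215, q=21
  k=3: a=7, p=1546, q=151
  k=4: a=1, p=1761, q=172

1761/172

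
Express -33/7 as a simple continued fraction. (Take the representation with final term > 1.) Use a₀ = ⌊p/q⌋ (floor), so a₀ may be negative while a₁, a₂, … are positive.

-33 = -5×7 + 2
7 = 3×2 + 1
2 = 2×1 + 0  (stop)
So -33/7 = [-5; 3, 2].

[-5; 3, 2]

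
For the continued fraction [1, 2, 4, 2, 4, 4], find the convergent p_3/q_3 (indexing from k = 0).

29/20

Using pₖ = aₖpₖ₋₁ + pₖ₋₂, qₖ = aₖqₖ₋₁ + qₖ₋₂ (with p₋₁=1, p₋₂=0, q₋₁=0, q₋₂=1):
  k=0: a=1, p=1, q=1
  k=1: a=2, p=3, q=2
  k=2: a=4, p=13, q=9
  k=3: a=2, p=29, q=20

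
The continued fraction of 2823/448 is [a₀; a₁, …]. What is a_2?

2823 = 6·448 + 135   →  a_0 = 6
448 = 3·135 + 43   →  a_1 = 3
135 = 3·43 + 6   →  a_2 = 3

3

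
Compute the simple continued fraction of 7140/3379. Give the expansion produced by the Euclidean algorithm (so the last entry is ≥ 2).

[2; 8, 1, 5, 2, 9, 3]

7140 = 2·3379 + 382
3379 = 8·382 + 323
382 = 1·323 + 59
323 = 5·59 + 28
59 = 2·28 + 3
28 = 9·3 + 1
3 = 3·1 + 0  (stop)
So 7140/3379 = [2; 8, 1, 5, 2, 9, 3].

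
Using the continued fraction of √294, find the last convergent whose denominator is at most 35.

√294 = [17; 6, 1, 4, 1, 6, 34, …] (period length 6).
Convergents:
  p_0/q_0 = 17/1
  p_1/q_1 = 103/6
  p_2/q_2 = 120/7
  p_3/q_3 = 583/34
  p_4/q_4 = 703/41
q_3 = 34 ≤ 35 < 41 = q_4, so the answer is 583/34.

583/34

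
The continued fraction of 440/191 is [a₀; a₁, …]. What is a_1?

3

440 = 2·191 + 58   →  a_0 = 2
191 = 3·58 + 17   →  a_1 = 3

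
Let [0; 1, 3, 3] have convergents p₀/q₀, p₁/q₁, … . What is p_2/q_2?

Using pₖ = aₖpₖ₋₁ + pₖ₋₂, qₖ = aₖqₖ₋₁ + qₖ₋₂ (with p₋₁=1, p₋₂=0, q₋₁=0, q₋₂=1):
  k=0: a=0, p=0, q=1
  k=1: a=1, p=1, q=1
  k=2: a=3, p=3, q=4

3/4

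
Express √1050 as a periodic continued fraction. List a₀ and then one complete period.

a₀ = ⌊√1050⌋ = 32.
With m₀=0, d₀=1 and mₖ₊₁ = dₖaₖ − mₖ, dₖ₊₁ = (n − mₖ₊₁²)/dₖ, aₖ₊₁ = ⌊(a₀+mₖ₊₁)/dₖ₊₁⌋:
  k=1: m=32, d=26, a=2
  k=2: m=20, d=25, a=2
  k=3: m=30, d=6, a=10
  k=4: m=30, d=25, a=2
  k=5: m=20, d=26, a=2
  k=6: m=32, d=1, a=64
d=1 and a=2a₀=64 at k=6, so the next step gives (m, d) = (32, 26) again — its k=1 value — and the period has length 6.

[32; 2, 2, 10, 2, 2, 64]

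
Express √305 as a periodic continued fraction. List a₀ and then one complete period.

[17; 2, 6, 2, 34]

a₀ = ⌊√305⌋ = 17.
With m₀=0, d₀=1 and mₖ₊₁ = dₖaₖ − mₖ, dₖ₊₁ = (n − mₖ₊₁²)/dₖ, aₖ₊₁ = ⌊(a₀+mₖ₊₁)/dₖ₊₁⌋:
  k=1: m=17, d=16, a=2
  k=2: m=15, d=5, a=6
  k=3: m=15, d=16, a=2
  k=4: m=17, d=1, a=34
d=1 and a=2a₀=34 at k=4, so the next step gives (m, d) = (17, 16) again — its k=1 value — and the period has length 4.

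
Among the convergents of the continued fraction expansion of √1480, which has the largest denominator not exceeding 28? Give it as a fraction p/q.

√1480 = [38; 2, 8, 19, 8, 2, 76, …] (period length 6).
Convergents:
  p_0/q_0 = 38/1
  p_1/q_1 = 77/2
  p_2/q_2 = 654/17
  p_3/q_3 = 12503/325
q_2 = 17 ≤ 28 < 325 = q_3, so the answer is 654/17.

654/17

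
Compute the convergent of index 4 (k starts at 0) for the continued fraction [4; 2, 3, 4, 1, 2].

164/37

Using pₖ = aₖpₖ₋₁ + pₖ₋₂, qₖ = aₖqₖ₋₁ + qₖ₋₂ (with p₋₁=1, p₋₂=0, q₋₁=0, q₋₂=1):
  k=0: a=4, p=4, q=1
  k=1: a=2, p=9, q=2
  k=2: a=3, p=31, q=7
  k=3: a=4, p=133, q=30
  k=4: a=1, p=164, q=37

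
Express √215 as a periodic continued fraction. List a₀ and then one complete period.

a₀ = ⌊√215⌋ = 14.

[14; 1, 1, 1, 28]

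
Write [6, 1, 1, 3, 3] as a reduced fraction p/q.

151/23

Using pₖ = aₖpₖ₋₁ + pₖ₋₂ and qₖ = aₖqₖ₋₁ + qₖ₋₂:
  k=0: a=6, p=6, q=1
  k=1: a=1, p=7, q=1
  k=2: a=1, p=13, q=2
  k=3: a=3, p=46, q=7
  k=4: a=3, p=151, q=23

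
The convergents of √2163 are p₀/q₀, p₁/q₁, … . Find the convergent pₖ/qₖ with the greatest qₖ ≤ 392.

√2163 = [46; 1, 1, 30, 1, 1, 92, …] (period length 6).
Convergents:
  p_0/q_0 = 46/1
  p_1/q_1 = 47/1
  p_2/q_2 = 93/2
  p_3/q_3 = 2837/61
  p_4/q_4 = 2930/63
  p_5/q_5 = 5767/124
  p_6/q_6 = 533494/11471
q_5 = 124 ≤ 392 < 11471 = q_6, so the answer is 5767/124.

5767/124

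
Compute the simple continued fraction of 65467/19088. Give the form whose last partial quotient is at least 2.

65467 = 3×19088 + 8203
19088 = 2×8203 + 2682
8203 = 3×2682 + 157
2682 = 17×157 + 13
157 = 12×13 + 1
13 = 13×1 + 0  (stop)
So 65467/19088 = [3; 2, 3, 17, 12, 13].

[3; 2, 3, 17, 12, 13]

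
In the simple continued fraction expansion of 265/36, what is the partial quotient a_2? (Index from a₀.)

265 = 7·36 + 13   →  a_0 = 7
36 = 2·13 + 10   →  a_1 = 2
13 = 1·10 + 3   →  a_2 = 1

1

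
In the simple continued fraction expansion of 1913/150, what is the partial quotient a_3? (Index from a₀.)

1913 = 12·150 + 113   →  a_0 = 12
150 = 1·113 + 37   →  a_1 = 1
113 = 3·37 + 2   →  a_2 = 3
37 = 18·2 + 1   →  a_3 = 18

18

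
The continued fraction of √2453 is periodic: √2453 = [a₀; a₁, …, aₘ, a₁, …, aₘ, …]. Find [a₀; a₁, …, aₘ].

[49; 1, 1, 8, 1, 1, 98]

a₀ = ⌊√2453⌋ = 49.
With m₀=0, d₀=1 and mₖ₊₁ = dₖaₖ − mₖ, dₖ₊₁ = (n − mₖ₊₁²)/dₖ, aₖ₊₁ = ⌊(a₀+mₖ₊₁)/dₖ₊₁⌋:
  k=1: m=49, d=52, a=1
  k=2: m=3, d=47, a=1
  k=3: m=44, d=11, a=8
  k=4: m=44, d=47, a=1
  k=5: m=3, d=52, a=1
  k=6: m=49, d=1, a=98
d=1 and a=2a₀=98 at k=6, so the next step gives (m, d) = (49, 52) again — its k=1 value — and the period has length 6.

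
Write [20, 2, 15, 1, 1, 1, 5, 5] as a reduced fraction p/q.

Fold from the inside: start with 5/1.
  5 + 1/5 = 26/5
  1 + 5/26 = 31/26
  1 + 26/31 = 57/31
  1 + 31/57 = 88/57
  15 + 57/88 = 1377/88
  2 + 88/1377 = 2842/1377
  20 + 1377/2842 = 58217/2842

58217/2842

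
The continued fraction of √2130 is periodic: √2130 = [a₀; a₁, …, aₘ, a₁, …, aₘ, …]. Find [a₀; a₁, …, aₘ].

a₀ = ⌊√2130⌋ = 46.
With m₀=0, d₀=1 and mₖ₊₁ = dₖaₖ − mₖ, dₖ₊₁ = (n − mₖ₊₁²)/dₖ, aₖ₊₁ = ⌊(a₀+mₖ₊₁)/dₖ₊₁⌋:
  k=1: m=46, d=14, a=6
  k=2: m=38, d=49, a=1
  k=3: m=11, d=41, a=1
  k=4: m=30, d=30, a=2
  k=5: m=30, d=41, a=1
  k=6: m=11, d=49, a=1
  k=7: m=38, d=14, a=6
  k=8: m=46, d=1, a=92
d=1 and a=2a₀=92 at k=8, so the next step gives (m, d) = (46, 14) again — its k=1 value — and the period has length 8.

[46; 6, 1, 1, 2, 1, 1, 6, 92]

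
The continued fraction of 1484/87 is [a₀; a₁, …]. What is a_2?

2

1484 = 17·87 + 5   →  a_0 = 17
87 = 17·5 + 2   →  a_1 = 17
5 = 2·2 + 1   →  a_2 = 2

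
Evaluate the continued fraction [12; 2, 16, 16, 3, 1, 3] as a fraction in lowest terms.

Fold from the inside: start with 3/1.
  1 + 1/3 = 4/3
  3 + 3/4 = 15/4
  16 + 4/15 = 244/15
  16 + 15/244 = 3919/244
  2 + 244/3919 = 8082/3919
  12 + 3919/8082 = 100903/8082

100903/8082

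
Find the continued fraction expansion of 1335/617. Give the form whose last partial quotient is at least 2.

1335 = 2·617 + 101
617 = 6·101 + 11
101 = 9·11 + 2
11 = 5·2 + 1
2 = 2·1 + 0  (stop)
So 1335/617 = [2; 6, 9, 5, 2].

[2; 6, 9, 5, 2]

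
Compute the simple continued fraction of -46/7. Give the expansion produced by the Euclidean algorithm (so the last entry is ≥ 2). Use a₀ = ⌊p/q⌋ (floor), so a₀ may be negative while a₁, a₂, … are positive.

[-7; 2, 3]

-46 = -7×7 + 3
7 = 2×3 + 1
3 = 3×1 + 0  (stop)
So -46/7 = [-7; 2, 3].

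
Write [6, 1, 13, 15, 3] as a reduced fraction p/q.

Fold from the inside: start with 3/1.
  15 + 1/3 = 46/3
  13 + 3/46 = 601/46
  1 + 46/601 = 647/601
  6 + 601/647 = 4483/647

4483/647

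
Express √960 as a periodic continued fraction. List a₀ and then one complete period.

a₀ = ⌊√960⌋ = 30.

[30; 1, 60]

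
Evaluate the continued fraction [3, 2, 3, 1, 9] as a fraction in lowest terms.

303/88

Using pₖ = aₖpₖ₋₁ + pₖ₋₂ and qₖ = aₖqₖ₋₁ + qₖ₋₂:
  k=0: a=3, p=3, q=1
  k=1: a=2, p=7, q=2
  k=2: a=3, p=24, q=7
  k=3: a=1, p=31, q=9
  k=4: a=9, p=303, q=88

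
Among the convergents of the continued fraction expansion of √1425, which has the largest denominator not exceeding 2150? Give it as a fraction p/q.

√1425 = [37; 1, 2, 1, 74, …] (period length 4).
Convergents:
  p_0/q_0 = 37/1
  p_1/q_1 = 38/1
  p_2/q_2 = 113/3
  p_3/q_3 = 151/4
  p_4/q_4 = 11287/299
  p_5/q_5 = 11438/303
  p_6/q_6 = 34163/905
  p_7/q_7 = 45601/1208
  p_8/q_8 = 3408637/90297
q_7 = 1208 ≤ 2150 < 90297 = q_8, so the answer is 45601/1208.

45601/1208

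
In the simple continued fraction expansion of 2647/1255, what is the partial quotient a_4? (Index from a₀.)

2

2647 = 2·1255 + 137   →  a_0 = 2
1255 = 9·137 + 22   →  a_1 = 9
137 = 6·22 + 5   →  a_2 = 6
22 = 4·5 + 2   →  a_3 = 4
5 = 2·2 + 1   →  a_4 = 2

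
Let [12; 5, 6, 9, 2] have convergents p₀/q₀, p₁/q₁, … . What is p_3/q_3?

3463/284

Using pₖ = aₖpₖ₋₁ + pₖ₋₂, qₖ = aₖqₖ₋₁ + qₖ₋₂ (with p₋₁=1, p₋₂=0, q₋₁=0, q₋₂=1):
  k=0: a=12, p=12, q=1
  k=1: a=5, p=61, q=5
  k=2: a=6, p=378, q=31
  k=3: a=9, p=3463, q=284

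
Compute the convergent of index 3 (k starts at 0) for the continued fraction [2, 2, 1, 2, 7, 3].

Using pₖ = aₖpₖ₋₁ + pₖ₋₂, qₖ = aₖqₖ₋₁ + qₖ₋₂ (with p₋₁=1, p₋₂=0, q₋₁=0, q₋₂=1):
  k=0: a=2, p=2, q=1
  k=1: a=2, p=5, q=2
  k=2: a=1, p=7, q=3
  k=3: a=2, p=19, q=8

19/8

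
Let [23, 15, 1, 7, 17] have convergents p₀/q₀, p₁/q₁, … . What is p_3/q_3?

2929/127

Using pₖ = aₖpₖ₋₁ + pₖ₋₂, qₖ = aₖqₖ₋₁ + qₖ₋₂ (with p₋₁=1, p₋₂=0, q₋₁=0, q₋₂=1):
  k=0: a=23, p=23, q=1
  k=1: a=15, p=346, q=15
  k=2: a=1, p=369, q=16
  k=3: a=7, p=2929, q=127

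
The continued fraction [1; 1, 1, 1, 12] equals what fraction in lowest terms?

Fold from the inside: start with 12/1.
  1 + 1/12 = 13/12
  1 + 12/13 = 25/13
  1 + 13/25 = 38/25
  1 + 25/38 = 63/38

63/38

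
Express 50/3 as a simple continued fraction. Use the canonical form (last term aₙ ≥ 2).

[16; 1, 2]

50 = 16×3 + 2
3 = 1×2 + 1
2 = 2×1 + 0  (stop)
So 50/3 = [16; 1, 2].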